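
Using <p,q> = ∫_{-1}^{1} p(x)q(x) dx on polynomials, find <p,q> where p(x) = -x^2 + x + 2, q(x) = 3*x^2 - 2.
<p,q> = -58/15

Expand the product: p(x)·q(x) = -3*x^4 + 3*x^3 + 8*x^2 - 2*x - 4.
∫_{-1}^{1} of each monomial x^k gives [2/(k+1) if k even, 0 if k odd]. Integrating term-by-term (or equivalently evaluating the antiderivative F(x) = -3*x^5/5 + 3*x^4/4 + 8*x^3/3 - x^2 - 4*x at the endpoints):
  F(1) − F(−1) = -131/60 − (101/60) = -58/15.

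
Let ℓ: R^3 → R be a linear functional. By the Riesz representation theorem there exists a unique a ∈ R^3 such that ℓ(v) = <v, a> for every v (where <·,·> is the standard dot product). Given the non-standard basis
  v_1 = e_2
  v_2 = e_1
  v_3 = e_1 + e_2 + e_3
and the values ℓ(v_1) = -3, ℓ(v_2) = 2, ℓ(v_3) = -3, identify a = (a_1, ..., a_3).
a = (2, -3, -2)

Write a = (a_1, ..., a_3) in the standard basis. For each basis vector v_i, ℓ(v_i) = <v_i, a> is a linear equation in the a_j's. Collect the n equations into a matrix system V a = ℓ, where row i of V is v_i (expressed in the standard basis). Since V is invertible (lower-triangular with 1s on the diagonal, up to permutation), solve by back-substitution:
  V =
[[0, 1, 0],
 [1, 0, 0],
 [1, 1, 1]]
  V a = (-3, 2, -3)
Solving gives a = (2, -3, -2).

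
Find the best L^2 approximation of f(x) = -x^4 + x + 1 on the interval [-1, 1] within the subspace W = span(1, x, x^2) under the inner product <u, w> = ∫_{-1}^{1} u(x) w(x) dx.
g(x) = -6*x^2/7 + x + 38/35

The best approximation g ∈ W is the orthogonal projection of f onto W. Writing g = a_0 + a_1 x + a_2 x^2, the coefficients solve the normal equations G · a = b where
  G_{ij} = <φ_i, φ_j> and b_i = <f, φ_i>, with φ_0 = 1, φ_1 = x, φ_2 = x^2.
G =
  [2, 0, 2/3]
  [0, 2/3, 0]
  [2/3, 0, 2/5],
b = (8/5, 2/3, 8/21).
Solving gives a_0 = 38/35, a_1 = 1, a_2 = -6/7, so
  g(x) = -6*x^2/7 + x + 38/35.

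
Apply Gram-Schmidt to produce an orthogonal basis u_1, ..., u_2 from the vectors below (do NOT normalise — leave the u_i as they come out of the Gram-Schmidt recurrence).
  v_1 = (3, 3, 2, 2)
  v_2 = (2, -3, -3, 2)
Orthogonal basis:
  u_1 = (3, 3, 2, 2)
  u_2 = (67/26, -63/26, -34/13, 31/13)

Apply the Gram-Schmidt recurrence
  u_1 = v_1
  u_i = v_i − Σ_{j<i} ((v_i · u_j) / (u_j · u_j)) · u_j.

Step by step this gives:
  u_1 = (3, 3, 2, 2)
  u_2 = (67/26, -63/26, -34/13, 31/13)

Orthogonality check:
  u_2 · u_1 = 0 (should be 0)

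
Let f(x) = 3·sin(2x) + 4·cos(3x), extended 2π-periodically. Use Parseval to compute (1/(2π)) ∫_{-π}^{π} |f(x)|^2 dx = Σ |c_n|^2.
Σ |c_n|^2 = 25/2

Expand |f|^2 and use orthogonality of {sin(nx), cos(mx)} on [-π, π]:
  ∫_{-π}^{π} sin(nx)^2 dx = π, ∫ cos(mx)^2 dx = π, and cross terms integrate to 0.
So ∫_{-π}^{π} f(x)^2 dx = 3^2 · π + 4^2 · π = (9 + 16)π.
Divide by 2π: (9 + 16)/2 = 25/2.
By Parseval, this equals Σ |c_n|^2.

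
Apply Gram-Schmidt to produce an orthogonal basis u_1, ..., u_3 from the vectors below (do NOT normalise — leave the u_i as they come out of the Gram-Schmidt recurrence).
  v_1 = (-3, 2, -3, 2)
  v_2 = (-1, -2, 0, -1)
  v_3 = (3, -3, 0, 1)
Orthogonal basis:
  u_1 = (-3, 2, -3, 2)
  u_2 = (-35/26, -23/13, -9/26, -10/13)
  u_3 = (34/21, -271/147, -72/49, 304/147)

Apply the Gram-Schmidt recurrence
  u_1 = v_1
  u_i = v_i − Σ_{j<i} ((v_i · u_j) / (u_j · u_j)) · u_j.

Step by step this gives:
  u_1 = (-3, 2, -3, 2)
  u_2 = (-35/26, -23/13, -9/26, -10/13)
  u_3 = (34/21, -271/147, -72/49, 304/147)

Orthogonality check:
  u_2 · u_1 = 0 (should be 0)
  u_3 · u_1 = 0 (should be 0)
  u_3 · u_2 = 0 (should be 0)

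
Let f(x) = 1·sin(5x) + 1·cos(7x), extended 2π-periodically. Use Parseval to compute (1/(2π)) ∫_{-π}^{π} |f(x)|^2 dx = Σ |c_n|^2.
Σ |c_n|^2 = 1

Expand |f|^2 and use orthogonality of {sin(nx), cos(mx)} on [-π, π]:
  ∫_{-π}^{π} sin(nx)^2 dx = π, ∫ cos(mx)^2 dx = π, and cross terms integrate to 0.
So ∫_{-π}^{π} f(x)^2 dx = 1^2 · π + 1^2 · π = (1 + 1)π.
Divide by 2π: (1 + 1)/2 = 1.
By Parseval, this equals Σ |c_n|^2.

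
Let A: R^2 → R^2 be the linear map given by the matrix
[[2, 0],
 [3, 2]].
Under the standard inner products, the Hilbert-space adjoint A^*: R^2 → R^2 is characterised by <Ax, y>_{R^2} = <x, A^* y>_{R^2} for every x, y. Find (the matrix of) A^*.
A^* = A^T =
[[2, 3],
 [0, 2]]

For real matrices with standard dot products, the defining identity <Ax, y> = <x, A^* y> gives (Ax)^T y = x^T (A^*) y, i.e. x^T A^T y = x^T (A^*) y. Since this holds for all x, y, we must have A^* = A^T. Therefore
A^* =
[[2, 3],
 [0, 2]].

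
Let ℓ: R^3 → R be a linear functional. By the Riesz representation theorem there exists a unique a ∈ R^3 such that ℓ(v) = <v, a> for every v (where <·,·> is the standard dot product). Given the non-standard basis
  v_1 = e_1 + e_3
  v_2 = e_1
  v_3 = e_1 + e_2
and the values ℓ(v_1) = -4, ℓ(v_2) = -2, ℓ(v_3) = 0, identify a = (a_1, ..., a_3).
a = (-2, 2, -2)

Write a = (a_1, ..., a_3) in the standard basis. For each basis vector v_i, ℓ(v_i) = <v_i, a> is a linear equation in the a_j's. Collect the n equations into a matrix system V a = ℓ, where row i of V is v_i (expressed in the standard basis). Since V is invertible (lower-triangular with 1s on the diagonal, up to permutation), solve by back-substitution:
  V =
[[1, 0, 1],
 [1, 0, 0],
 [1, 1, 0]]
  V a = (-4, -2, 0)
Solving gives a = (-2, 2, -2).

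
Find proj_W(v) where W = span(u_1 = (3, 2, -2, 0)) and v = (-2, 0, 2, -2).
proj_W(v) = (-30/17, -20/17, 20/17, 0)

Set up U = [u_1 | ... | u_1] ∈ R^(4×1). The projector onto W = col(U) is P = U (U^T U)^(-1) U^T.
Compute U^T U =
  [17],
and U^T v = (-10).
Solve U^T U · c = U^T v for the coefficients: c = (-10/17). The projection is proj_W(v) = U c.
Check: (v - proj_W(v)) · u_1 = 0  (should be 0).
Result: proj_W(v) = (-30/17, -20/17, 20/17, 0).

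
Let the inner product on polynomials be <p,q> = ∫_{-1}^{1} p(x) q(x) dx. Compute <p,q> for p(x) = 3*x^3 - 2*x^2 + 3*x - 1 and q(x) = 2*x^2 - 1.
<p,q> = 2/5

Expand the product: p(x)·q(x) = 6*x^5 - 4*x^4 + 3*x^3 - 3*x + 1.
∫_{-1}^{1} of each monomial x^k gives [2/(k+1) if k even, 0 if k odd]. Integrating term-by-term (or equivalently evaluating the antiderivative F(x) = x^6 - 4*x^5/5 + 3*x^4/4 - 3*x^2/2 + x at the endpoints):
  F(1) − F(−1) = 9/20 − (1/20) = 2/5.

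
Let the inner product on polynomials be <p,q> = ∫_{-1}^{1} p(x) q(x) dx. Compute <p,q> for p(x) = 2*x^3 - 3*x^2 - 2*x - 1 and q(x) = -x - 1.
<p,q> = 68/15

Expand the product: p(x)·q(x) = -2*x^4 + x^3 + 5*x^2 + 3*x + 1.
∫_{-1}^{1} of each monomial x^k gives [2/(k+1) if k even, 0 if k odd]. Integrating term-by-term (or equivalently evaluating the antiderivative F(x) = -2*x^5/5 + x^4/4 + 5*x^3/3 + 3*x^2/2 + x at the endpoints):
  F(1) − F(−1) = 241/60 − (-31/60) = 68/15.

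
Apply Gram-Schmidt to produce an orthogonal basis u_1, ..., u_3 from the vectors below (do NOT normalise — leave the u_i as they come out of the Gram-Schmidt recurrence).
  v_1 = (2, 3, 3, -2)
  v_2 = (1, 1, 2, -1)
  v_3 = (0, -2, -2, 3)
Orthogonal basis:
  u_1 = (2, 3, 3, -2)
  u_2 = (0, -1/2, 1/2, 0)
  u_3 = (18/13, 1/13, 1/13, 21/13)

Apply the Gram-Schmidt recurrence
  u_1 = v_1
  u_i = v_i − Σ_{j<i} ((v_i · u_j) / (u_j · u_j)) · u_j.

Step by step this gives:
  u_1 = (2, 3, 3, -2)
  u_2 = (0, -1/2, 1/2, 0)
  u_3 = (18/13, 1/13, 1/13, 21/13)

Orthogonality check:
  u_2 · u_1 = 0 (should be 0)
  u_3 · u_1 = 0 (should be 0)
  u_3 · u_2 = 0 (should be 0)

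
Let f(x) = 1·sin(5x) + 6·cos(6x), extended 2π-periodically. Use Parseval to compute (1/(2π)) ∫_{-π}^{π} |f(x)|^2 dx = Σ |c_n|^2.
Σ |c_n|^2 = 37/2

Expand |f|^2 and use orthogonality of {sin(nx), cos(mx)} on [-π, π]:
  ∫_{-π}^{π} sin(nx)^2 dx = π, ∫ cos(mx)^2 dx = π, and cross terms integrate to 0.
So ∫_{-π}^{π} f(x)^2 dx = 1^2 · π + 6^2 · π = (1 + 36)π.
Divide by 2π: (1 + 36)/2 = 37/2.
By Parseval, this equals Σ |c_n|^2.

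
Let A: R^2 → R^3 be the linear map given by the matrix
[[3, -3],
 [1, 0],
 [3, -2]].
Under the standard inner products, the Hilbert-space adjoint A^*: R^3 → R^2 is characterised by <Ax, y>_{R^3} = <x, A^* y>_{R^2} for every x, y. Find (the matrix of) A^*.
A^* = A^T =
[[3, 1, 3],
 [-3, 0, -2]]

For real matrices with standard dot products, the defining identity <Ax, y> = <x, A^* y> gives (Ax)^T y = x^T (A^*) y, i.e. x^T A^T y = x^T (A^*) y. Since this holds for all x, y, we must have A^* = A^T. Therefore
A^* =
[[3, 1, 3],
 [-3, 0, -2]].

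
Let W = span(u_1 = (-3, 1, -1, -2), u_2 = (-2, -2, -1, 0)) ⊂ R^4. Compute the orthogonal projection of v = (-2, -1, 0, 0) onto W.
proj_W(v) = (-35/22, -23/22, -8/11, -3/11)

Set up U = [u_1 | ... | u_2] ∈ R^(4×2). The projector onto W = col(U) is P = U (U^T U)^(-1) U^T.
Compute U^T U =
  [15, 5]
  [5, 9],
and U^T v = (5, 6).
Solve U^T U · c = U^T v for the coefficients: c = (3/22, 13/22). The projection is proj_W(v) = U c.
Check: (v - proj_W(v)) · u_1 = 0  (should be 0).
Check: (v - proj_W(v)) · u_2 = 0  (should be 0).
Result: proj_W(v) = (-35/22, -23/22, -8/11, -3/11).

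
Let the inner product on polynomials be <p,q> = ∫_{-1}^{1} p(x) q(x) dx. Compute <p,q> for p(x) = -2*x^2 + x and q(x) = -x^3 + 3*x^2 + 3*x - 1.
<p,q> = 8/15

Expand the product: p(x)·q(x) = 2*x^5 - 7*x^4 - 3*x^3 + 5*x^2 - x.
∫_{-1}^{1} of each monomial x^k gives [2/(k+1) if k even, 0 if k odd]. Integrating term-by-term (or equivalently evaluating the antiderivative F(x) = x^6/3 - 7*x^5/5 - 3*x^4/4 + 5*x^3/3 - x^2/2 at the endpoints):
  F(1) − F(−1) = -13/20 − (-71/60) = 8/15.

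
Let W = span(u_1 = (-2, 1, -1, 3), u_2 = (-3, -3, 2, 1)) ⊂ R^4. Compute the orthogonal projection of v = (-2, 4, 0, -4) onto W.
proj_W(v) = (506/329, 50/47, -216/329, -290/329)

Set up U = [u_1 | ... | u_2] ∈ R^(4×2). The projector onto W = col(U) is P = U (U^T U)^(-1) U^T.
Compute U^T U =
  [15, 4]
  [4, 23],
and U^T v = (-4, -10).
Solve U^T U · c = U^T v for the coefficients: c = (-52/329, -134/329). The projection is proj_W(v) = U c.
Check: (v - proj_W(v)) · u_1 = 0  (should be 0).
Check: (v - proj_W(v)) · u_2 = 0  (should be 0).
Result: proj_W(v) = (506/329, 50/47, -216/329, -290/329).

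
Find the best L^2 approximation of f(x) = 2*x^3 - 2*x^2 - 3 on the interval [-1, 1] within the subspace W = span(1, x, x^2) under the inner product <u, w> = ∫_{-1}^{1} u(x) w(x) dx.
g(x) = -2*x^2 + 6*x/5 - 3

The best approximation g ∈ W is the orthogonal projection of f onto W. Writing g = a_0 + a_1 x + a_2 x^2, the coefficients solve the normal equations G · a = b where
  G_{ij} = <φ_i, φ_j> and b_i = <f, φ_i>, with φ_0 = 1, φ_1 = x, φ_2 = x^2.
G =
  [2, 0, 2/3]
  [0, 2/3, 0]
  [2/3, 0, 2/5],
b = (-22/3, 4/5, -14/5).
Solving gives a_0 = -3, a_1 = 6/5, a_2 = -2, so
  g(x) = -2*x^2 + 6*x/5 - 3.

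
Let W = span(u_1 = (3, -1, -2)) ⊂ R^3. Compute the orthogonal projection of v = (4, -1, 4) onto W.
proj_W(v) = (15/14, -5/14, -5/7)

Set up U = [u_1 | ... | u_1] ∈ R^(3×1). The projector onto W = col(U) is P = U (U^T U)^(-1) U^T.
Compute U^T U =
  [14],
and U^T v = (5).
Solve U^T U · c = U^T v for the coefficients: c = (5/14). The projection is proj_W(v) = U c.
Check: (v - proj_W(v)) · u_1 = 0  (should be 0).
Result: proj_W(v) = (15/14, -5/14, -5/7).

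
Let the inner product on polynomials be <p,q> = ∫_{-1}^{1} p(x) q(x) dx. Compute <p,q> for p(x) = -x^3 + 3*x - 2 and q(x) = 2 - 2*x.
<p,q> = -56/5

Expand the product: p(x)·q(x) = 2*x^4 - 2*x^3 - 6*x^2 + 10*x - 4.
∫_{-1}^{1} of each monomial x^k gives [2/(k+1) if k even, 0 if k odd]. Integrating term-by-term (or equivalently evaluating the antiderivative F(x) = 2*x^5/5 - x^4/2 - 2*x^3 + 5*x^2 - 4*x at the endpoints):
  F(1) − F(−1) = -11/10 − (101/10) = -56/5.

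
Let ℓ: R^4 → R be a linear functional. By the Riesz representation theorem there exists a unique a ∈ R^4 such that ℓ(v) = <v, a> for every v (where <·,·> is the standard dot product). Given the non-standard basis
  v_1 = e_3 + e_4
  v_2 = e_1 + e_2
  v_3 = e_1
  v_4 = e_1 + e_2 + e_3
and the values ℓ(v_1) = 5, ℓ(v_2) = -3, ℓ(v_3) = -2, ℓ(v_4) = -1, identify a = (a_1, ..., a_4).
a = (-2, -1, 2, 3)

Write a = (a_1, ..., a_4) in the standard basis. For each basis vector v_i, ℓ(v_i) = <v_i, a> is a linear equation in the a_j's. Collect the n equations into a matrix system V a = ℓ, where row i of V is v_i (expressed in the standard basis). Since V is invertible (lower-triangular with 1s on the diagonal, up to permutation), solve by back-substitution:
  V =
[[0, 0, 1, 1],
 [1, 1, 0, 0],
 [1, 0, 0, 0],
 [1, 1, 1, 0]]
  V a = (5, -3, -2, -1)
Solving gives a = (-2, -1, 2, 3).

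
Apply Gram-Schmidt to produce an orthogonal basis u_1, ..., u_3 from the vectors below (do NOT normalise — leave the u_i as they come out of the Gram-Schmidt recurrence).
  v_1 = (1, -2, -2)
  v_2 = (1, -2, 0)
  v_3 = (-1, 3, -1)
Orthogonal basis:
  u_1 = (1, -2, -2)
  u_2 = (4/9, -8/9, 10/9)
  u_3 = (2/5, 1/5, 0)

Apply the Gram-Schmidt recurrence
  u_1 = v_1
  u_i = v_i − Σ_{j<i} ((v_i · u_j) / (u_j · u_j)) · u_j.

Step by step this gives:
  u_1 = (1, -2, -2)
  u_2 = (4/9, -8/9, 10/9)
  u_3 = (2/5, 1/5, 0)

Orthogonality check:
  u_2 · u_1 = 0 (should be 0)
  u_3 · u_1 = 0 (should be 0)
  u_3 · u_2 = 0 (should be 0)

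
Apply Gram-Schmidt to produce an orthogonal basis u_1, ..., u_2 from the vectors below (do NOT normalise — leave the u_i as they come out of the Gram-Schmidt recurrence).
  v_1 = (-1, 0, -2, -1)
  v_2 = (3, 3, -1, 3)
Orthogonal basis:
  u_1 = (-1, 0, -2, -1)
  u_2 = (7/3, 3, -7/3, 7/3)

Apply the Gram-Schmidt recurrence
  u_1 = v_1
  u_i = v_i − Σ_{j<i} ((v_i · u_j) / (u_j · u_j)) · u_j.

Step by step this gives:
  u_1 = (-1, 0, -2, -1)
  u_2 = (7/3, 3, -7/3, 7/3)

Orthogonality check:
  u_2 · u_1 = 0 (should be 0)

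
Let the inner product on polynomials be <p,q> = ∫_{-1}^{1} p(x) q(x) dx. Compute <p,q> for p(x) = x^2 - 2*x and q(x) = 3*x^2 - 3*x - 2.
<p,q> = 58/15

Expand the product: p(x)·q(x) = 3*x^4 - 9*x^3 + 4*x^2 + 4*x.
∫_{-1}^{1} of each monomial x^k gives [2/(k+1) if k even, 0 if k odd]. Integrating term-by-term (or equivalently evaluating the antiderivative F(x) = 3*x^5/5 - 9*x^4/4 + 4*x^3/3 + 2*x^2 at the endpoints):
  F(1) − F(−1) = 101/60 − (-131/60) = 58/15.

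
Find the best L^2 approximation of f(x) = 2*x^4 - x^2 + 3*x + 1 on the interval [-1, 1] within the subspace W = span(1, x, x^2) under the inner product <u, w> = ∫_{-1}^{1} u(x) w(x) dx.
g(x) = 5*x^2/7 + 3*x + 29/35

The best approximation g ∈ W is the orthogonal projection of f onto W. Writing g = a_0 + a_1 x + a_2 x^2, the coefficients solve the normal equations G · a = b where
  G_{ij} = <φ_i, φ_j> and b_i = <f, φ_i>, with φ_0 = 1, φ_1 = x, φ_2 = x^2.
G =
  [2, 0, 2/3]
  [0, 2/3, 0]
  [2/3, 0, 2/5],
b = (32/15, 2, 88/105).
Solving gives a_0 = 29/35, a_1 = 3, a_2 = 5/7, so
  g(x) = 5*x^2/7 + 3*x + 29/35.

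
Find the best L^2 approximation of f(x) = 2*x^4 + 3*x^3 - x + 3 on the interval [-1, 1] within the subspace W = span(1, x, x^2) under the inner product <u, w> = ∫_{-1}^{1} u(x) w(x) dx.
g(x) = 12*x^2/7 + 4*x/5 + 99/35

The best approximation g ∈ W is the orthogonal projection of f onto W. Writing g = a_0 + a_1 x + a_2 x^2, the coefficients solve the normal equations G · a = b where
  G_{ij} = <φ_i, φ_j> and b_i = <f, φ_i>, with φ_0 = 1, φ_1 = x, φ_2 = x^2.
G =
  [2, 0, 2/3]
  [0, 2/3, 0]
  [2/3, 0, 2/5],
b = (34/5, 8/15, 18/7).
Solving gives a_0 = 99/35, a_1 = 4/5, a_2 = 12/7, so
  g(x) = 12*x^2/7 + 4*x/5 + 99/35.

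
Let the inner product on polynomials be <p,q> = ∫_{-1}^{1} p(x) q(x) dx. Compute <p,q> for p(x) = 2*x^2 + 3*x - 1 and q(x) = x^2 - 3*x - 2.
<p,q> = -68/15

Expand the product: p(x)·q(x) = 2*x^4 - 3*x^3 - 14*x^2 - 3*x + 2.
∫_{-1}^{1} of each monomial x^k gives [2/(k+1) if k even, 0 if k odd]. Integrating term-by-term (or equivalently evaluating the antiderivative F(x) = 2*x^5/5 - 3*x^4/4 - 14*x^3/3 - 3*x^2/2 + 2*x at the endpoints):
  F(1) − F(−1) = -271/60 − (1/60) = -68/15.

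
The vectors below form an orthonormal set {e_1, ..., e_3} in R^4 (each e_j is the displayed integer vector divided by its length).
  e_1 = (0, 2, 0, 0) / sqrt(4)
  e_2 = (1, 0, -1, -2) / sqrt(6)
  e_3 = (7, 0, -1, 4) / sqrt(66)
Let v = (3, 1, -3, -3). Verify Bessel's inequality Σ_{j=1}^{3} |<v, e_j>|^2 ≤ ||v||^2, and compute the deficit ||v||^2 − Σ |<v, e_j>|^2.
Σ |<v, e_j>|^2 = 299/11; ||v||^2 = 28; deficit = 9/11

Write each e_j = u_j / sqrt(<u_j, u_j>) where u_j is the displayed integer vector. Then <v, e_j> = <v, u_j> / sqrt(<u_j, u_j>), so |<v, e_j>|^2 = <v, u_j>^2 / <u_j, u_j>.
Coefficients: <v, e_1> = 2/sqrt(4), <v, e_2> = 12/sqrt(6), <v, e_3> = 12/sqrt(66).
Square and sum: Σ |<v, e_j>|^2 = 299/11.
Compute ||v||^2 = v·v = 28.
Deficit = 28 − 299/11 = 9/11 ≥ 0, confirming Bessel's inequality. (The deficit equals ||v − Σ <v,e_j> e_j||^2, the squared distance from v to span{e_j}.)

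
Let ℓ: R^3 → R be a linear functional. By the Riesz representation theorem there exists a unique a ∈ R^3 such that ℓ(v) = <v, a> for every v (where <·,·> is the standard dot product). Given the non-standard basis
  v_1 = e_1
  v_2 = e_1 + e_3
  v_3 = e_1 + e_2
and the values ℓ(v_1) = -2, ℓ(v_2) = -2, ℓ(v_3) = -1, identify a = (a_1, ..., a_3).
a = (-2, 1, 0)

Write a = (a_1, ..., a_3) in the standard basis. For each basis vector v_i, ℓ(v_i) = <v_i, a> is a linear equation in the a_j's. Collect the n equations into a matrix system V a = ℓ, where row i of V is v_i (expressed in the standard basis). Since V is invertible (lower-triangular with 1s on the diagonal, up to permutation), solve by back-substitution:
  V =
[[1, 0, 0],
 [1, 0, 1],
 [1, 1, 0]]
  V a = (-2, -2, -1)
Solving gives a = (-2, 1, 0).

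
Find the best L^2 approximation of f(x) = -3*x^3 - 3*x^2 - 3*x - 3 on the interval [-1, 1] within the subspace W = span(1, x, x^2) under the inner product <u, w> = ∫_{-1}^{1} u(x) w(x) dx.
g(x) = -3*x^2 - 24*x/5 - 3

The best approximation g ∈ W is the orthogonal projection of f onto W. Writing g = a_0 + a_1 x + a_2 x^2, the coefficients solve the normal equations G · a = b where
  G_{ij} = <φ_i, φ_j> and b_i = <f, φ_i>, with φ_0 = 1, φ_1 = x, φ_2 = x^2.
G =
  [2, 0, 2/3]
  [0, 2/3, 0]
  [2/3, 0, 2/5],
b = (-8, -16/5, -16/5).
Solving gives a_0 = -3, a_1 = -24/5, a_2 = -3, so
  g(x) = -3*x^2 - 24*x/5 - 3.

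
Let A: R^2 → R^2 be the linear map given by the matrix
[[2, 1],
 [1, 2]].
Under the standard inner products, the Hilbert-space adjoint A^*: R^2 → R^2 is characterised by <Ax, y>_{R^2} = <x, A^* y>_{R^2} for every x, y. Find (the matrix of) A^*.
A^* = A^T =
[[2, 1],
 [1, 2]]

For real matrices with standard dot products, the defining identity <Ax, y> = <x, A^* y> gives (Ax)^T y = x^T (A^*) y, i.e. x^T A^T y = x^T (A^*) y. Since this holds for all x, y, we must have A^* = A^T. Therefore
A^* =
[[2, 1],
 [1, 2]].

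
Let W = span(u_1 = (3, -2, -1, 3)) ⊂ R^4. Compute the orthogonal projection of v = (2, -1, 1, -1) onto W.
proj_W(v) = (12/23, -8/23, -4/23, 12/23)

Set up U = [u_1 | ... | u_1] ∈ R^(4×1). The projector onto W = col(U) is P = U (U^T U)^(-1) U^T.
Compute U^T U =
  [23],
and U^T v = (4).
Solve U^T U · c = U^T v for the coefficients: c = (4/23). The projection is proj_W(v) = U c.
Check: (v - proj_W(v)) · u_1 = 0  (should be 0).
Result: proj_W(v) = (12/23, -8/23, -4/23, 12/23).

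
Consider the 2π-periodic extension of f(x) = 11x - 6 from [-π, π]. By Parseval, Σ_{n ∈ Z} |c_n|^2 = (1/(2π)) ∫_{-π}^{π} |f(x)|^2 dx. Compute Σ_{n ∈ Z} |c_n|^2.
Σ |c_n|^2 = 121π^2/3 + 36

Expand and integrate term by term over [-π, π]:
  ∫ (11x)^2 dx = 121·(2π^3/3); ∫ 2·11·(-6)·x dx = 0 (odd integrand); ∫ (-6)^2 dx = 36·2π.
So (1/(2π)) ∫_{-π}^{π} (11x - 6)^2 dx = 121π^2/3 + 36 = 121π^2/3 + 36.
Parseval ⇒ Σ |c_n|^2 = 121π^2/3 + 36.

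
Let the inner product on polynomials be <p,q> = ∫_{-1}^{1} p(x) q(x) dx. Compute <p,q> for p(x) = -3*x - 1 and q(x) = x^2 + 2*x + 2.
<p,q> = -26/3

Expand the product: p(x)·q(x) = -3*x^3 - 7*x^2 - 8*x - 2.
∫_{-1}^{1} of each monomial x^k gives [2/(k+1) if k even, 0 if k odd]. Integrating term-by-term (or equivalently evaluating the antiderivative F(x) = -3*x^4/4 - 7*x^3/3 - 4*x^2 - 2*x at the endpoints):
  F(1) − F(−1) = -109/12 − (-5/12) = -26/3.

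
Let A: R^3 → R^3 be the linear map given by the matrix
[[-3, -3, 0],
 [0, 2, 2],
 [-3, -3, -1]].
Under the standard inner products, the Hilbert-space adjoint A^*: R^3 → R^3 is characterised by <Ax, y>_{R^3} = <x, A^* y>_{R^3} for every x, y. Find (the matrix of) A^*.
A^* = A^T =
[[-3, 0, -3],
 [-3, 2, -3],
 [0, 2, -1]]

For real matrices with standard dot products, the defining identity <Ax, y> = <x, A^* y> gives (Ax)^T y = x^T (A^*) y, i.e. x^T A^T y = x^T (A^*) y. Since this holds for all x, y, we must have A^* = A^T. Therefore
A^* =
[[-3, 0, -3],
 [-3, 2, -3],
 [0, 2, -1]].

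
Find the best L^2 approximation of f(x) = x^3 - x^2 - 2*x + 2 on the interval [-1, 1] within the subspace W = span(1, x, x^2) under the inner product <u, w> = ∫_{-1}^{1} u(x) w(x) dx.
g(x) = -x^2 - 7*x/5 + 2

The best approximation g ∈ W is the orthogonal projection of f onto W. Writing g = a_0 + a_1 x + a_2 x^2, the coefficients solve the normal equations G · a = b where
  G_{ij} = <φ_i, φ_j> and b_i = <f, φ_i>, with φ_0 = 1, φ_1 = x, φ_2 = x^2.
G =
  [2, 0, 2/3]
  [0, 2/3, 0]
  [2/3, 0, 2/5],
b = (10/3, -14/15, 14/15).
Solving gives a_0 = 2, a_1 = -7/5, a_2 = -1, so
  g(x) = -x^2 - 7*x/5 + 2.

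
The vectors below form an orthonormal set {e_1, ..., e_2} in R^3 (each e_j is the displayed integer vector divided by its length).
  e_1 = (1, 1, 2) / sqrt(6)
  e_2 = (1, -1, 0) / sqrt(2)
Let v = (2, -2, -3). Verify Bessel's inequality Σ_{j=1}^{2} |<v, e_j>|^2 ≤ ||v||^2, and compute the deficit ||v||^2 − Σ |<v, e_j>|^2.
Σ |<v, e_j>|^2 = 14; ||v||^2 = 17; deficit = 3

Write each e_j = u_j / sqrt(<u_j, u_j>) where u_j is the displayed integer vector. Then <v, e_j> = <v, u_j> / sqrt(<u_j, u_j>), so |<v, e_j>|^2 = <v, u_j>^2 / <u_j, u_j>.
Coefficients: <v, e_1> = -6/sqrt(6), <v, e_2> = 4/sqrt(2).
Square and sum: Σ |<v, e_j>|^2 = 14.
Compute ||v||^2 = v·v = 17.
Deficit = 17 − 14 = 3 ≥ 0, confirming Bessel's inequality. (The deficit equals ||v − Σ <v,e_j> e_j||^2, the squared distance from v to span{e_j}.)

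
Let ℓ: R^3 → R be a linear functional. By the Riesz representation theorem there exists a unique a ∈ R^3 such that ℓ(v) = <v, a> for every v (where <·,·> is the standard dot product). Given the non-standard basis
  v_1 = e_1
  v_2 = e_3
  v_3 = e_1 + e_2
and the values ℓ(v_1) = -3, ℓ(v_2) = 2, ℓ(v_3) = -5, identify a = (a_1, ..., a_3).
a = (-3, -2, 2)

Write a = (a_1, ..., a_3) in the standard basis. For each basis vector v_i, ℓ(v_i) = <v_i, a> is a linear equation in the a_j's. Collect the n equations into a matrix system V a = ℓ, where row i of V is v_i (expressed in the standard basis). Since V is invertible (lower-triangular with 1s on the diagonal, up to permutation), solve by back-substitution:
  V =
[[1, 0, 0],
 [0, 0, 1],
 [1, 1, 0]]
  V a = (-3, 2, -5)
Solving gives a = (-3, -2, 2).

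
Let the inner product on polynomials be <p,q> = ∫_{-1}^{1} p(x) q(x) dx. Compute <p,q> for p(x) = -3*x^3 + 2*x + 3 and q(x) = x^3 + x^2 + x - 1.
<p,q> = -412/105

Expand the product: p(x)·q(x) = -3*x^6 - 3*x^5 - x^4 + 8*x^3 + 5*x^2 + x - 3.
∫_{-1}^{1} of each monomial x^k gives [2/(k+1) if k even, 0 if k odd]. Integrating term-by-term (or equivalently evaluating the antiderivative F(x) = -3*x^7/7 - x^6/2 - x^5/5 + 2*x^4 + 5*x^3/3 + x^2/2 - 3*x at the endpoints):
  F(1) − F(−1) = 4/105 − (416/105) = -412/105.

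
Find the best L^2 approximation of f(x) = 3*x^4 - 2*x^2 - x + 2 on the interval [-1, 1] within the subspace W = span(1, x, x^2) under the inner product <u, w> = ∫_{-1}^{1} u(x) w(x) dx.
g(x) = 4*x^2/7 - x + 61/35

The best approximation g ∈ W is the orthogonal projection of f onto W. Writing g = a_0 + a_1 x + a_2 x^2, the coefficients solve the normal equations G · a = b where
  G_{ij} = <φ_i, φ_j> and b_i = <f, φ_i>, with φ_0 = 1, φ_1 = x, φ_2 = x^2.
G =
  [2, 0, 2/3]
  [0, 2/3, 0]
  [2/3, 0, 2/5],
b = (58/15, -2/3, 146/105).
Solving gives a_0 = 61/35, a_1 = -1, a_2 = 4/7, so
  g(x) = 4*x^2/7 - x + 61/35.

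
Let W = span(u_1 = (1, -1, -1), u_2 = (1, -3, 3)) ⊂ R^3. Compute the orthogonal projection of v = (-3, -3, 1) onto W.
proj_W(v) = (0, -1, 2)

Set up U = [u_1 | ... | u_2] ∈ R^(3×2). The projector onto W = col(U) is P = U (U^T U)^(-1) U^T.
Compute U^T U =
  [3, 1]
  [1, 19],
and U^T v = (-1, 9).
Solve U^T U · c = U^T v for the coefficients: c = (-1/2, 1/2). The projection is proj_W(v) = U c.
Check: (v - proj_W(v)) · u_1 = 0  (should be 0).
Check: (v - proj_W(v)) · u_2 = 0  (should be 0).
Result: proj_W(v) = (0, -1, 2).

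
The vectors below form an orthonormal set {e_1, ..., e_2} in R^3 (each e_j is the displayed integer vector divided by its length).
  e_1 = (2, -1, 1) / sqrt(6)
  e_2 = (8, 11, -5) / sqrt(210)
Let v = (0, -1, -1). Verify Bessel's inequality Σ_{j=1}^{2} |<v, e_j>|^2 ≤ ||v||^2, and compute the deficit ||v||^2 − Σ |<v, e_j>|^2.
Σ |<v, e_j>|^2 = 6/35; ||v||^2 = 2; deficit = 64/35

Write each e_j = u_j / sqrt(<u_j, u_j>) where u_j is the displayed integer vector. Then <v, e_j> = <v, u_j> / sqrt(<u_j, u_j>), so |<v, e_j>|^2 = <v, u_j>^2 / <u_j, u_j>.
Coefficients: <v, e_1> = 0/sqrt(6), <v, e_2> = -6/sqrt(210).
Square and sum: Σ |<v, e_j>|^2 = 6/35.
Compute ||v||^2 = v·v = 2.
Deficit = 2 − 6/35 = 64/35 ≥ 0, confirming Bessel's inequality. (The deficit equals ||v − Σ <v,e_j> e_j||^2, the squared distance from v to span{e_j}.)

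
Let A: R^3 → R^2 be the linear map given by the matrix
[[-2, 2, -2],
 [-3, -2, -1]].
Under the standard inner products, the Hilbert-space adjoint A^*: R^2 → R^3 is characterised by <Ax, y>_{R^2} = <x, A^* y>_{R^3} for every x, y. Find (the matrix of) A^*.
A^* = A^T =
[[-2, -3],
 [2, -2],
 [-2, -1]]

For real matrices with standard dot products, the defining identity <Ax, y> = <x, A^* y> gives (Ax)^T y = x^T (A^*) y, i.e. x^T A^T y = x^T (A^*) y. Since this holds for all x, y, we must have A^* = A^T. Therefore
A^* =
[[-2, -3],
 [2, -2],
 [-2, -1]].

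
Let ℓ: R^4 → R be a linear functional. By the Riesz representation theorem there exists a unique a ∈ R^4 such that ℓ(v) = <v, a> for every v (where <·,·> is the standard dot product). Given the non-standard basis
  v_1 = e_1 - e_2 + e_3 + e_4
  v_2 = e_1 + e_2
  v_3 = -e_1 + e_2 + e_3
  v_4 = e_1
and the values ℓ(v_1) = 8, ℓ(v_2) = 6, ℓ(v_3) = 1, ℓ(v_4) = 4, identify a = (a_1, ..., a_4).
a = (4, 2, 3, 3)

Write a = (a_1, ..., a_4) in the standard basis. For each basis vector v_i, ℓ(v_i) = <v_i, a> is a linear equation in the a_j's. Collect the n equations into a matrix system V a = ℓ, where row i of V is v_i (expressed in the standard basis). Since V is invertible (lower-triangular with 1s on the diagonal, up to permutation), solve by back-substitution:
  V =
[[1, -1, 1, 1],
 [1, 1, 0, 0],
 [-1, 1, 1, 0],
 [1, 0, 0, 0]]
  V a = (8, 6, 1, 4)
Solving gives a = (4, 2, 3, 3).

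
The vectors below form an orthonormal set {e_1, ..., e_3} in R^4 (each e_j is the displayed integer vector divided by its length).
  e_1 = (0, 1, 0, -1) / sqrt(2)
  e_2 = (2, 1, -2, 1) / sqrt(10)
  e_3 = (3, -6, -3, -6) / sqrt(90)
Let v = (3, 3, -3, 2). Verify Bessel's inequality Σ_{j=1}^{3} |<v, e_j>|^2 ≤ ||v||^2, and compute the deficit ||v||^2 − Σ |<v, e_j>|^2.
Σ |<v, e_j>|^2 = 31; ||v||^2 = 31; deficit = 0

Write each e_j = u_j / sqrt(<u_j, u_j>) where u_j is the displayed integer vector. Then <v, e_j> = <v, u_j> / sqrt(<u_j, u_j>), so |<v, e_j>|^2 = <v, u_j>^2 / <u_j, u_j>.
Coefficients: <v, e_1> = 1/sqrt(2), <v, e_2> = 17/sqrt(10), <v, e_3> = -12/sqrt(90).
Square and sum: Σ |<v, e_j>|^2 = 31.
Compute ||v||^2 = v·v = 31.
Deficit = 31 − 31 = 0 ≥ 0, confirming Bessel's inequality. (The deficit equals ||v − Σ <v,e_j> e_j||^2, the squared distance from v to span{e_j}.)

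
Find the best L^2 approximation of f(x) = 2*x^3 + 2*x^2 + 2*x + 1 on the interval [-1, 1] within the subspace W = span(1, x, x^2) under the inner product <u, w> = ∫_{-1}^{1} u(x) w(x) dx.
g(x) = 2*x^2 + 16*x/5 + 1

The best approximation g ∈ W is the orthogonal projection of f onto W. Writing g = a_0 + a_1 x + a_2 x^2, the coefficients solve the normal equations G · a = b where
  G_{ij} = <φ_i, φ_j> and b_i = <f, φ_i>, with φ_0 = 1, φ_1 = x, φ_2 = x^2.
G =
  [2, 0, 2/3]
  [0, 2/3, 0]
  [2/3, 0, 2/5],
b = (10/3, 32/15, 22/15).
Solving gives a_0 = 1, a_1 = 16/5, a_2 = 2, so
  g(x) = 2*x^2 + 16*x/5 + 1.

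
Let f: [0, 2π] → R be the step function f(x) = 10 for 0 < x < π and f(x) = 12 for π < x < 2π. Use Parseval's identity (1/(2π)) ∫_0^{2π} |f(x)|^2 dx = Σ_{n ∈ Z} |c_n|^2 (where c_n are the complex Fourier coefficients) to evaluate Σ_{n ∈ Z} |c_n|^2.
Σ |c_n|^2 = 122

Parseval equates the L^2 energy of f (normalised by 1/(2π)) with the ℓ^2 sum of its Fourier coefficients: (1/(2π)) ∫_0^{2π} |f|^2 = Σ |c_n|^2.
Compute the left side: (1/(2π)) [∫_0^π 10^2 dx + ∫_π^{2π} 12^2 dx] = (1/(2π)) · (100π + 144π) = (100 + 144)/2 = 122.
So Σ_{n ∈ Z} |c_n|^2 = 122.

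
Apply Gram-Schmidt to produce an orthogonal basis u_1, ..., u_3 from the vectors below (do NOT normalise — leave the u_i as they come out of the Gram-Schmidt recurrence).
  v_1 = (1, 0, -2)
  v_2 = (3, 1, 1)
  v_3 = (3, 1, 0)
Orthogonal basis:
  u_1 = (1, 0, -2)
  u_2 = (14/5, 1, 7/5)
  u_3 = (-1/27, 7/54, -1/54)

Apply the Gram-Schmidt recurrence
  u_1 = v_1
  u_i = v_i − Σ_{j<i} ((v_i · u_j) / (u_j · u_j)) · u_j.

Step by step this gives:
  u_1 = (1, 0, -2)
  u_2 = (14/5, 1, 7/5)
  u_3 = (-1/27, 7/54, -1/54)

Orthogonality check:
  u_2 · u_1 = 0 (should be 0)
  u_3 · u_1 = 0 (should be 0)
  u_3 · u_2 = 0 (should be 0)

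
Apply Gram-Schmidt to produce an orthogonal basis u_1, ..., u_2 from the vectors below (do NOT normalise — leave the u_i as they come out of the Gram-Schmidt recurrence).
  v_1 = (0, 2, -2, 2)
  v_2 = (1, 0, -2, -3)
Orthogonal basis:
  u_1 = (0, 2, -2, 2)
  u_2 = (1, 1/3, -7/3, -8/3)

Apply the Gram-Schmidt recurrence
  u_1 = v_1
  u_i = v_i − Σ_{j<i} ((v_i · u_j) / (u_j · u_j)) · u_j.

Step by step this gives:
  u_1 = (0, 2, -2, 2)
  u_2 = (1, 1/3, -7/3, -8/3)

Orthogonality check:
  u_2 · u_1 = 0 (should be 0)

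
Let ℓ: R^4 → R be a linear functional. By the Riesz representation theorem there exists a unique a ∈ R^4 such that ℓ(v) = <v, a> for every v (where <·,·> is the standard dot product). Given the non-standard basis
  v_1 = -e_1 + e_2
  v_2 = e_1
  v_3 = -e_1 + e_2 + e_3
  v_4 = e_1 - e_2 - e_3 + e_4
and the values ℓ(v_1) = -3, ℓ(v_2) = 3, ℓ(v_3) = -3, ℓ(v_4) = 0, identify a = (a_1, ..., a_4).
a = (3, 0, 0, -3)

Write a = (a_1, ..., a_4) in the standard basis. For each basis vector v_i, ℓ(v_i) = <v_i, a> is a linear equation in the a_j's. Collect the n equations into a matrix system V a = ℓ, where row i of V is v_i (expressed in the standard basis). Since V is invertible (lower-triangular with 1s on the diagonal, up to permutation), solve by back-substitution:
  V =
[[-1, 1, 0, 0],
 [1, 0, 0, 0],
 [-1, 1, 1, 0],
 [1, -1, -1, 1]]
  V a = (-3, 3, -3, 0)
Solving gives a = (3, 0, 0, -3).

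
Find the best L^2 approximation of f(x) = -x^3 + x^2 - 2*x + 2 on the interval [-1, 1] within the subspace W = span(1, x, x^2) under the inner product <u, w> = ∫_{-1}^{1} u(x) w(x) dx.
g(x) = x^2 - 13*x/5 + 2

The best approximation g ∈ W is the orthogonal projection of f onto W. Writing g = a_0 + a_1 x + a_2 x^2, the coefficients solve the normal equations G · a = b where
  G_{ij} = <φ_i, φ_j> and b_i = <f, φ_i>, with φ_0 = 1, φ_1 = x, φ_2 = x^2.
G =
  [2, 0, 2/3]
  [0, 2/3, 0]
  [2/3, 0, 2/5],
b = (14/3, -26/15, 26/15).
Solving gives a_0 = 2, a_1 = -13/5, a_2 = 1, so
  g(x) = x^2 - 13*x/5 + 2.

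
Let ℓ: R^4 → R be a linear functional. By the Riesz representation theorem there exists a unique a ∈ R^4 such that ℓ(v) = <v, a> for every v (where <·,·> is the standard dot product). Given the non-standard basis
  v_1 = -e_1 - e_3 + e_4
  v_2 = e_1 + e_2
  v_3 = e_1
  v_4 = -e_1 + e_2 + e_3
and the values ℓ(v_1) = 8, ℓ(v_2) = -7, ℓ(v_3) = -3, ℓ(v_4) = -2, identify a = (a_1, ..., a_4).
a = (-3, -4, -1, 4)

Write a = (a_1, ..., a_4) in the standard basis. For each basis vector v_i, ℓ(v_i) = <v_i, a> is a linear equation in the a_j's. Collect the n equations into a matrix system V a = ℓ, where row i of V is v_i (expressed in the standard basis). Since V is invertible (lower-triangular with 1s on the diagonal, up to permutation), solve by back-substitution:
  V =
[[-1, 0, -1, 1],
 [1, 1, 0, 0],
 [1, 0, 0, 0],
 [-1, 1, 1, 0]]
  V a = (8, -7, -3, -2)
Solving gives a = (-3, -4, -1, 4).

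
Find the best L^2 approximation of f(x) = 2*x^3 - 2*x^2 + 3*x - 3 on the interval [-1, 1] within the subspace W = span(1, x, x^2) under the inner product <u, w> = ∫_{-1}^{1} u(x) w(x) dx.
g(x) = -2*x^2 + 21*x/5 - 3

The best approximation g ∈ W is the orthogonal projection of f onto W. Writing g = a_0 + a_1 x + a_2 x^2, the coefficients solve the normal equations G · a = b where
  G_{ij} = <φ_i, φ_j> and b_i = <f, φ_i>, with φ_0 = 1, φ_1 = x, φ_2 = x^2.
G =
  [2, 0, 2/3]
  [0, 2/3, 0]
  [2/3, 0, 2/5],
b = (-22/3, 14/5, -14/5).
Solving gives a_0 = -3, a_1 = 21/5, a_2 = -2, so
  g(x) = -2*x^2 + 21*x/5 - 3.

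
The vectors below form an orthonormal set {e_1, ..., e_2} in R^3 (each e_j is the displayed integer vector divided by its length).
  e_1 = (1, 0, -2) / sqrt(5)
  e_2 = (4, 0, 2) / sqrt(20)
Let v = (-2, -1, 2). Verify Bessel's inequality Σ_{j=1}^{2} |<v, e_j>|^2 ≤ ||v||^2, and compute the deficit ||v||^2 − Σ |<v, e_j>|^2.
Σ |<v, e_j>|^2 = 8; ||v||^2 = 9; deficit = 1

Write each e_j = u_j / sqrt(<u_j, u_j>) where u_j is the displayed integer vector. Then <v, e_j> = <v, u_j> / sqrt(<u_j, u_j>), so |<v, e_j>|^2 = <v, u_j>^2 / <u_j, u_j>.
Coefficients: <v, e_1> = -6/sqrt(5), <v, e_2> = -4/sqrt(20).
Square and sum: Σ |<v, e_j>|^2 = 8.
Compute ||v||^2 = v·v = 9.
Deficit = 9 − 8 = 1 ≥ 0, confirming Bessel's inequality. (The deficit equals ||v − Σ <v,e_j> e_j||^2, the squared distance from v to span{e_j}.)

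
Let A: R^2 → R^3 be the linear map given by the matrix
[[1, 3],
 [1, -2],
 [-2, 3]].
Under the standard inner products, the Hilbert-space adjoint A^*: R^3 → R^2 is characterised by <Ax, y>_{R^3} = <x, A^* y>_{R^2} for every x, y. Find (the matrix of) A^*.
A^* = A^T =
[[1, 1, -2],
 [3, -2, 3]]

For real matrices with standard dot products, the defining identity <Ax, y> = <x, A^* y> gives (Ax)^T y = x^T (A^*) y, i.e. x^T A^T y = x^T (A^*) y. Since this holds for all x, y, we must have A^* = A^T. Therefore
A^* =
[[1, 1, -2],
 [3, -2, 3]].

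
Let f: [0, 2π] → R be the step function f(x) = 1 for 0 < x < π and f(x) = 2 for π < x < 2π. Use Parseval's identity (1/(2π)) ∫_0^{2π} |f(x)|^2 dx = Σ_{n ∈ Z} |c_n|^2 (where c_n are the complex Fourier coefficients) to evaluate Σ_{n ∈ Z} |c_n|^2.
Σ |c_n|^2 = 5/2

Parseval equates the L^2 energy of f (normalised by 1/(2π)) with the ℓ^2 sum of its Fourier coefficients: (1/(2π)) ∫_0^{2π} |f|^2 = Σ |c_n|^2.
Compute the left side: (1/(2π)) [∫_0^π 1^2 dx + ∫_π^{2π} 2^2 dx] = (1/(2π)) · (1π + 4π) = (1 + 4)/2 = 5/2.
So Σ_{n ∈ Z} |c_n|^2 = 5/2.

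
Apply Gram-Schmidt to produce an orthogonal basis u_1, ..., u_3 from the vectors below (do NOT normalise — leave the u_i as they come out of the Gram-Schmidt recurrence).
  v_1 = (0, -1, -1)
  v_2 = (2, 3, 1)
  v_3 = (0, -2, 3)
Orthogonal basis:
  u_1 = (0, -1, -1)
  u_2 = (2, 1, -1)
  u_3 = (5/3, -5/3, 5/3)

Apply the Gram-Schmidt recurrence
  u_1 = v_1
  u_i = v_i − Σ_{j<i} ((v_i · u_j) / (u_j · u_j)) · u_j.

Step by step this gives:
  u_1 = (0, -1, -1)
  u_2 = (2, 1, -1)
  u_3 = (5/3, -5/3, 5/3)

Orthogonality check:
  u_2 · u_1 = 0 (should be 0)
  u_3 · u_1 = 0 (should be 0)
  u_3 · u_2 = 0 (should be 0)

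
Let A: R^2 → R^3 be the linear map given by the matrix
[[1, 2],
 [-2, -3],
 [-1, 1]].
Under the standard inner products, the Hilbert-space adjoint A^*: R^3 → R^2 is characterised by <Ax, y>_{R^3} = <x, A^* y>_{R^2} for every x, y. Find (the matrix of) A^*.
A^* = A^T =
[[1, -2, -1],
 [2, -3, 1]]

For real matrices with standard dot products, the defining identity <Ax, y> = <x, A^* y> gives (Ax)^T y = x^T (A^*) y, i.e. x^T A^T y = x^T (A^*) y. Since this holds for all x, y, we must have A^* = A^T. Therefore
A^* =
[[1, -2, -1],
 [2, -3, 1]].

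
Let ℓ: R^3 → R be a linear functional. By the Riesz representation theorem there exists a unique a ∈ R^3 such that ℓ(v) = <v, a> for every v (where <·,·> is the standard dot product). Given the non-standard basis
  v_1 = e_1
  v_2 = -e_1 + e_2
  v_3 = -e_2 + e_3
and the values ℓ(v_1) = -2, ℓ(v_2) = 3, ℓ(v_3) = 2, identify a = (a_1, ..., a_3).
a = (-2, 1, 3)

Write a = (a_1, ..., a_3) in the standard basis. For each basis vector v_i, ℓ(v_i) = <v_i, a> is a linear equation in the a_j's. Collect the n equations into a matrix system V a = ℓ, where row i of V is v_i (expressed in the standard basis). Since V is invertible (lower-triangular with 1s on the diagonal, up to permutation), solve by back-substitution:
  V =
[[1, 0, 0],
 [-1, 1, 0],
 [0, -1, 1]]
  V a = (-2, 3, 2)
Solving gives a = (-2, 1, 3).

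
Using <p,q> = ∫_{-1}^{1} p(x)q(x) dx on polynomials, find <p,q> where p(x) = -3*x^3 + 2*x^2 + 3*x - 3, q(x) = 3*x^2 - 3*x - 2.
<p,q> = 10/3

Expand the product: p(x)·q(x) = -9*x^5 + 15*x^4 + 9*x^3 - 22*x^2 + 3*x + 6.
∫_{-1}^{1} of each monomial x^k gives [2/(k+1) if k even, 0 if k odd]. Integrating term-by-term (or equivalently evaluating the antiderivative F(x) = -3*x^6/2 + 3*x^5 + 9*x^4/4 - 22*x^3/3 + 3*x^2/2 + 6*x at the endpoints):
  F(1) − F(−1) = 47/12 − (7/12) = 10/3.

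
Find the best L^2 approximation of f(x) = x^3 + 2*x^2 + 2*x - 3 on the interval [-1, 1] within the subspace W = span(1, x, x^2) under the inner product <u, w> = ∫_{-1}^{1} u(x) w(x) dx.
g(x) = 2*x^2 + 13*x/5 - 3

The best approximation g ∈ W is the orthogonal projection of f onto W. Writing g = a_0 + a_1 x + a_2 x^2, the coefficients solve the normal equations G · a = b where
  G_{ij} = <φ_i, φ_j> and b_i = <f, φ_i>, with φ_0 = 1, φ_1 = x, φ_2 = x^2.
G =
  [2, 0, 2/3]
  [0, 2/3, 0]
  [2/3, 0, 2/5],
b = (-14/3, 26/15, -6/5).
Solving gives a_0 = -3, a_1 = 13/5, a_2 = 2, so
  g(x) = 2*x^2 + 13*x/5 - 3.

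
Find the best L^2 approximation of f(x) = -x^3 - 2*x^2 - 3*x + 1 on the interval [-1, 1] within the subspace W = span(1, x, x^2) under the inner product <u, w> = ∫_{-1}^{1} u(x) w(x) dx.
g(x) = -2*x^2 - 18*x/5 + 1

The best approximation g ∈ W is the orthogonal projection of f onto W. Writing g = a_0 + a_1 x + a_2 x^2, the coefficients solve the normal equations G · a = b where
  G_{ij} = <φ_i, φ_j> and b_i = <f, φ_i>, with φ_0 = 1, φ_1 = x, φ_2 = x^2.
G =
  [2, 0, 2/3]
  [0, 2/3, 0]
  [2/3, 0, 2/5],
b = (2/3, -12/5, -2/15).
Solving gives a_0 = 1, a_1 = -18/5, a_2 = -2, so
  g(x) = -2*x^2 - 18*x/5 + 1.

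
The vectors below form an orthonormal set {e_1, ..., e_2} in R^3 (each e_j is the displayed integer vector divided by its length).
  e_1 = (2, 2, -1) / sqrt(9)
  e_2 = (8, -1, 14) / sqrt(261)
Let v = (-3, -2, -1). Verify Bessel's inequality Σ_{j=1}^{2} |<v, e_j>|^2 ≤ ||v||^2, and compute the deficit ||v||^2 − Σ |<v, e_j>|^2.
Σ |<v, e_j>|^2 = 405/29; ||v||^2 = 14; deficit = 1/29

Write each e_j = u_j / sqrt(<u_j, u_j>) where u_j is the displayed integer vector. Then <v, e_j> = <v, u_j> / sqrt(<u_j, u_j>), so |<v, e_j>|^2 = <v, u_j>^2 / <u_j, u_j>.
Coefficients: <v, e_1> = -9/sqrt(9), <v, e_2> = -36/sqrt(261).
Square and sum: Σ |<v, e_j>|^2 = 405/29.
Compute ||v||^2 = v·v = 14.
Deficit = 14 − 405/29 = 1/29 ≥ 0, confirming Bessel's inequality. (The deficit equals ||v − Σ <v,e_j> e_j||^2, the squared distance from v to span{e_j}.)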